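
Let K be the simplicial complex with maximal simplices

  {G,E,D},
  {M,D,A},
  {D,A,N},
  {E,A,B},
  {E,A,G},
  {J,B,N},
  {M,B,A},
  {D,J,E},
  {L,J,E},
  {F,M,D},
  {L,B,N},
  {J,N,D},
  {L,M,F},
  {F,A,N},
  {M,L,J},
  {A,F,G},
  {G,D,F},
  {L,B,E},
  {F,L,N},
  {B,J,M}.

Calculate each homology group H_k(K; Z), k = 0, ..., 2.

H_0 ≅ Z,  H_1 ≅ Z ⊕ Z_2,  H_2 = 0.

K has 10 vertices, 30 edges, 20 triangles.
rank ∂_0 = 0, rank ∂_1 = 9 ⇒ b_0 = 10 − 0 − 9 = 1; all invariant factors of ∂_1 are 1 so no torsion. So H_0 = Z.
rank ∂_1 = 9, rank ∂_2 = 20 ⇒ b_1 = 30 − 9 − 20 = 1; ∂_2 has invariant factor(s) [2] giving torsion. So H_1 = Z ⊕ Z_2.
rank ∂_2 = 20, rank ∂_3 = 0 ⇒ b_2 = 20 − 20 − 0 = 0. So H_2 = 0.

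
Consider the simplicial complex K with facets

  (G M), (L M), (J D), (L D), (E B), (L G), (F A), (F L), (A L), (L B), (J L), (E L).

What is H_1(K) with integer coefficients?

H_1 = Z^4.

Take the total order A < B < D < E < F < G < J < L < M on the vertex set. Then K (dimension 1) consists of the simplices:

  0-simplices (9): A, B, D, E, F, G, J, L, M
  1-simplices (12): AF, AL, BE, BL, DJ, DL, EL, FL, GL, GM, JL, LM

giving chain groups C_0 ≅ Z^9, C_1 ≅ Z^12.

Boundary ∂_1: C_1 → C_0 is given by ∂[p,q] = [q] − [p].
The resulting 9×12 matrix has rank 8, and its Smith normal form has invariant factors (1,1,1,1,1,1,1,1).

Now H_k = ker ∂_k / im ∂_{k+1}, so:

  H_1: rank ker ∂_1 − rank ∂_2 = (12 − 8) − 0 = 4, and there is no ∂_2, so H_1 ≅ Z^4.

(K is a triangulation of a wedge of 4 circles.)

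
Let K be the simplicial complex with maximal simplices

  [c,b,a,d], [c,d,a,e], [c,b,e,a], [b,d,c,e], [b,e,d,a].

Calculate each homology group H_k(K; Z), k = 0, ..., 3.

Fix the vertex order a < b < c < d < e and write every simplex with vertices in increasing order. Then dim K = 3 and the simplices of K are:

  0-simplices (5): a, b, c, d, e
  1-simplices (10): ab, ac, ad, ae, bc, bd, be, cd, ce, de
  2-simplices (10): abc, abd, abe, acd, ace, ade, bcd, bce, bde, cde
  3-simplices (5): abcd, abce, abde, acde, bcde

giving chain groups C_0 ≅ Z^5, C_1 ≅ Z^10, C_2 ≅ Z^10, C_3 ≅ Z^5.

The boundary map ∂_1: C_1 → C_0 is given by ∂[p,q] = [q] − [p]. For instance
  ∂be = e − b.
The 5×10 boundary matrix has rank 4 and Smith normal form diag(1,1,1,1).

∂_2: C_2 → C_1 sends each 2-simplex [p,q,r] to [q,r] − [p,r] + [p,q]. For instance
  ∂bce = ce − be + bc,
  ∂bcd = cd − bd + bc.
The 10×10 boundary matrix has rank 6 and Smith normal form diag(1,1,1,1,1,1).

Boundary ∂_3: C_3 → C_2 sends each 3-simplex σ to the alternating sum Σ_i (−1)^i (σ with its i-th vertex removed). For instance
  ∂abde = bde − ade + abe − abd,
  ∂abce = bce − ace + abe − abc.
This gives a 10×5 integer matrix of rank 4; reducing to Smith normal form yields diagonal entries (1,1,1,1).

Now H_k = ker ∂_k / im ∂_{k+1}, so:

  H_0: rank C_0 − rank ∂_1 = 5 − 4 = 1, and the invariant factors of ∂_1 are all 1, so H_0 ≅ Z.
  H_1: rank ker ∂_1 − rank ∂_2 = (10 − 4) − 6 = 0, and the invariant factors of ∂_2 are all 1, so H_1 ≅ 0.
  H_2: rank ker ∂_2 − rank ∂_3 = (10 − 6) − 4 = 0, and the invariant factors of ∂_3 are all 1, so H_2 ≅ 0.
  H_3: rank ker ∂_3 − rank ∂_4 = (5 − 4) − 0 = 1, and there is no ∂_4, so H_3 ≅ Z.

H_0 = Z,  H_1 = 0,  H_2 = 0,  H_3 = Z.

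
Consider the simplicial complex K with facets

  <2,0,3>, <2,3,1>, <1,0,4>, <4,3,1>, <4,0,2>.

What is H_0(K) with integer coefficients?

Take the total order 0 < 1 < 2 < 3 < 4 on the vertex set. Then K (dimension 2) consists of the simplices:

  0-simplices (5): [0], [1], [2], [3], [4]
  1-simplices (10): [0,1], [0,2], [0,3], [0,4], [1,2], [1,3], [1,4], [2,3], [2,4], [3,4]
  2-simplices (5): [0,1,4], [0,2,3], [0,2,4], [1,2,3], [1,3,4]

giving chain groups C_0 ≅ Z^5, C_1 ≅ Z^10, C_2 ≅ Z^5.

Boundary ∂_1: C_1 → C_0 sends each edge [p,q] (with p < q) to q − p. For instance
  ∂[2,4] = [4] − [2].
As a 5×10 matrix over Z this has rank 4, with invariant factors (1,1,1,1).

∂_2: C_2 → C_1 maps a triangle to the signed sum of its edges. For instance
  ∂[0,2,4] = [2,4] − [0,4] + [0,2],
  ∂[0,1,4] = [1,4] − [0,4] + [0,1].
As a 10×5 matrix over Z this has rank 5, with invariant factors (1,1,1,1,1).

Computing H_k = (kernel of ∂_k) / (image of ∂_{k+1}):

  H_0: rank C_0 − rank ∂_1 = 5 − 4 = 1, and the invariant factors of ∂_1 are all 1, so H_0 ≅ Z.

H_0 ≅ Z.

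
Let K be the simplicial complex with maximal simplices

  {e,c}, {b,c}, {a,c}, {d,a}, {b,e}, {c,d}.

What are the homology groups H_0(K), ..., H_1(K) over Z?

Order the vertices as a < b < c < d < e. Listing each simplex with vertices in this order, K has dimension 1 with simplices:

  0-simplices (5): a, b, c, d, e
  1-simplices (6): ac, ad, bc, be, cd, ce

Hence C_0 ≅ Z^5, C_1 ≅ Z^6.

The boundary map ∂_1: C_1 → C_0 is given by ∂[p,q] = [q] − [p]. For instance
  ∂be = e − b.
The resulting 5×6 matrix has rank 4, and its Smith normal form has invariant factors (1,1,1,1).

Now H_k = ker ∂_k / im ∂_{k+1}, so:

  H_0: rank C_0 − rank ∂_1 = 5 − 4 = 1, and the invariant factors of ∂_1 are all 1, so H_0 ≅ Z.
  H_1: rank ker ∂_1 − rank ∂_2 = (6 − 4) − 0 = 2, and there is no ∂_2, so H_1 ≅ Z^2.

As a check, the Euler characteristic is 5 − 6 = -1, which agrees with 1 − 2 = -1.
(K is a triangulation of a wedge of 2 circles.)

H_0 = Z,  H_1 = Z^2.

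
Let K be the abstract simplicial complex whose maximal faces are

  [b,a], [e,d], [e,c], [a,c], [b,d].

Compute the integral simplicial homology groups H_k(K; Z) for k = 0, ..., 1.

H_0 ≅ Z,  H_1 ≅ Z.

We work with the vertex ordering a < b < c < d < e. The simplices of K, each written with vertices in increasing order, are:

  0-simplices (5): a, b, c, d, e
  1-simplices (5): ab, ac, bd, ce, de

so the chain groups are C_0 ≅ Z^5, C_1 ≅ Z^5.

Boundary ∂_1: C_1 → C_0 sends each edge [p,q] (with p < q) to q − p.
As a 5×5 matrix over Z this has rank 4, with invariant factors (1,1,1,1).

From H_k ≅ ker(∂_k) / im(∂_{k+1}) we obtain:

  H_0: rank C_0 − rank ∂_1 = 5 − 4 = 1, and the invariant factors of ∂_1 are all 1, so H_0 ≅ Z.
  H_1: rank ker ∂_1 − rank ∂_2 = (5 − 4) − 0 = 1, and there is no ∂_2, so H_1 ≅ Z.

As a check, the Euler characteristic is 5 − 5 = 0, which agrees with 1 − 1 = 0.
(K is a triangulation of the circle S^1.)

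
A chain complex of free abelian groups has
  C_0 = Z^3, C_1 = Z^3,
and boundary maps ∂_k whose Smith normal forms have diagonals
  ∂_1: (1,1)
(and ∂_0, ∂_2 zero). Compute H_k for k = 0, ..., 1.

H_0 ≅ Z,  H_1 ≅ Z.

H_0: b_0 = 3 − 0 − 2 = 1; torsion from ∂_1 factors > 1: none. So H_0 ≅ Z.
H_1: b_1 = 3 − 2 − 0 = 1; torsion from ∂_2 factors > 1: none. So H_1 ≅ Z.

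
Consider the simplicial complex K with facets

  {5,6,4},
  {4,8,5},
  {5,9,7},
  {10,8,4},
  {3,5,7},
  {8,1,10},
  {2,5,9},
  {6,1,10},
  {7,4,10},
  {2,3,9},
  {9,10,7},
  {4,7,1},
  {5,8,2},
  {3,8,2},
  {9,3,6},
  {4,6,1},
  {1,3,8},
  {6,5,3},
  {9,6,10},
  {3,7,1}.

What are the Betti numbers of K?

b_0 = 1, b_1 = 1, b_2 = 0.

Take the total order 1 < 2 < 3 < 4 < 5 < 6 < 7 < 8 < 9 < 10 on the vertex set. Then K (dimension 2) consists of the simplices:

  0-simplices (10): [1], [2], [3], [4], [5], [6], [7], [8], [9], [10]
  1-simplices (30): (30 of them)
  2-simplices (20): (20 of them)

so the chain groups are C_0 ≅ Z^10, C_1 ≅ Z^30, C_2 ≅ Z^20.

The boundary map ∂_1: C_1 → C_0 is given by ∂[p,q] = [q] − [p]. For instance
  ∂[1,10] = [10] − [1].
As a 10×30 matrix over Z this has rank 9, with invariant factors (1,1,1,1,1,1,1,1,1).

Boundary ∂_2: C_2 → C_1 acts by ∂[p,q,r] = [q,r] − [p,r] + [p,q]. For instance
  ∂[4,5,6] = [5,6] − [4,6] + [4,5],
  ∂[5,7,9] = [7,9] − [5,9] + [5,7].
The 30×20 boundary matrix has rank 20 and Smith normal form diag(1,1,1,1,1,1,1,1,1,1,1,1,1,1,1,1,1,1,1,2).

From H_k ≅ ker(∂_k) / im(∂_{k+1}) we obtain:

  H_0: rank C_0 − rank ∂_1 = 10 − 9 = 1, and the invariant factors of ∂_1 are all 1, so H_0 = Z.
  H_1: rank ker ∂_1 − rank ∂_2 = (30 − 9) − 20 = 1, and ∂_2 has invariant factor 2 > 1, so H_1 = Z ⊕ Z/2Z.
  H_2: rank ker ∂_2 − rank ∂_3 = (20 − 20) − 0 = 0, and there is no ∂_3, so H_2 = 0.

(K is a triangulation of the Klein bottle.)

Hence the Betti numbers are b_0 = 1, b_1 = 1, b_2 = 0.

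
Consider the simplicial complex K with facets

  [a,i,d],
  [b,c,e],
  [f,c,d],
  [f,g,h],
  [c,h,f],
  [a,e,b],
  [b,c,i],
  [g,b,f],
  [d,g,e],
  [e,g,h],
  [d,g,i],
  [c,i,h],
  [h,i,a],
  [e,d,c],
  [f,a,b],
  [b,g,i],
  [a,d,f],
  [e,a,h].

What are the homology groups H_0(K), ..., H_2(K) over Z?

H_0 ≅ Z,  H_1 ≅ Z^2,  H_2 ≅ Z.

Take the total order a < b < c < d < e < f < g < h < i on the vertex set. Then K (dimension 2) consists of the simplices:

  0-simplices (9): a, b, c, d, e, f, g, h, i
  1-simplices (27): ab, ad, ae, af, ah, ai, bc, be, bf, bg, bi, cd, ce, cf, ch, ci, de, df, dg, di, eg, eh, fg, fh, gh, gi, hi
  2-simplices (18): abe, abf, adf, adi, aeh, ahi, bce, bci, bfg, bgi, cde, cdf, cfh, chi, deg, dgi, egh, fgh

so the chain groups are C_0 ≅ Z^9, C_1 ≅ Z^27, C_2 ≅ Z^18.

∂_1: C_1 → C_0 maps an edge to its endpoints' difference, ∂[p,q] = q − p. For instance
  ∂eg = g − e.
This gives a 9×27 integer matrix of rank 8; reducing to Smith normal form yields diagonal entries (1,1,1,1,1,1,1,1).

The boundary map ∂_2: C_2 → C_1 sends each 2-simplex [p,q,r] to [q,r] − [p,r] + [p,q]. For instance
  ∂dgi = gi − di + dg,
  ∂ahi = hi − ai + ah.
The resulting 27×18 matrix has rank 17, and its Smith normal form has invariant factors (1,1,1,1,1,1,1,1,1,1,1,1,1,1,1,1,1).

From H_k ≅ ker(∂_k) / im(∂_{k+1}) we obtain:

  H_0: rank C_0 − rank ∂_1 = 9 − 8 = 1, and the invariant factors of ∂_1 are all 1, so H_0 = Z.
  H_1: rank ker ∂_1 − rank ∂_2 = (27 − 8) − 17 = 2, and the invariant factors of ∂_2 are all 1, so H_1 = Z^2.
  H_2: rank ker ∂_2 − rank ∂_3 = (18 − 17) − 0 = 1, and there is no ∂_3, so H_2 = Z.

(K is a triangulation of the torus T^2.)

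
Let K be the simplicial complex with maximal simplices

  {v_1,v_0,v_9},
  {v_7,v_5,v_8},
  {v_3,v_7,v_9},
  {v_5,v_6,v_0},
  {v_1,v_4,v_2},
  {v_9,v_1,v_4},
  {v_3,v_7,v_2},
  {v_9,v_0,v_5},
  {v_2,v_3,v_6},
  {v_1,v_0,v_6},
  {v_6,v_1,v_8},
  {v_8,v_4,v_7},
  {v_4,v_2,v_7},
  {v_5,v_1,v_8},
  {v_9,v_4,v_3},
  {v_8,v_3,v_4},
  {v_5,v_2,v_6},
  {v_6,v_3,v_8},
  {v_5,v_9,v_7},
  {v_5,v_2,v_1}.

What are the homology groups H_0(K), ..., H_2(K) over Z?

Fix the vertex order v_0 < v_1 < v_2 < v_3 < v_4 < v_5 < v_6 < v_7 < v_8 < v_9 and write every simplex with vertices in increasing order. Then dim K = 2 and the simplices of K are:

  0-simplices (10): [v_0], [v_1], [v_2], [v_3], [v_4], [v_5], [v_6], [v_7], [v_8], [v_9]
  1-simplices (30): (30 of them)
  2-simplices (20): (20 of them)

giving chain groups C_0 ≅ Z^10, C_1 ≅ Z^30, C_2 ≅ Z^20.

The boundary map ∂_1: C_1 → C_0 maps an edge to its endpoints' difference, ∂[p,q] = q − p. For instance
  ∂[v_3,v_8] = [v_8] − [v_3].
As a 10×30 matrix over Z this has rank 9, with invariant factors (1,1,1,1,1,1,1,1,1).

Boundary ∂_2: C_2 → C_1 sends each 2-simplex [p,q,r] to [q,r] − [p,r] + [p,q]. For instance
  ∂[v_0,v_5,v_9] = [v_5,v_9] − [v_0,v_9] + [v_0,v_5],
  ∂[v_3,v_6,v_8] = [v_6,v_8] − [v_3,v_8] + [v_3,v_6].
The resulting 30×20 matrix has rank 20, and its Smith normal form has invariant factors (1,1,1,1,1,1,1,1,1,1,1,1,1,1,1,1,1,1,1,2).

Now H_k = ker ∂_k / im ∂_{k+1}, so:

  H_0: rank C_0 − rank ∂_1 = 10 − 9 = 1, and the invariant factors of ∂_1 are all 1, so H_0 ≅ Z.
  H_1: rank ker ∂_1 − rank ∂_2 = (30 − 9) − 20 = 1, and ∂_2 has invariant factor 2 > 1, so H_1 ≅ Z ⊕ Z/2Z.
  H_2: rank ker ∂_2 − rank ∂_3 = (20 − 20) − 0 = 0, and there is no ∂_3, so H_2 ≅ 0.

(K is a triangulation of the Klein bottle.)

H_0 ≅ Z,  H_1 ≅ Z ⊕ Z/2Z,  H_2 = 0.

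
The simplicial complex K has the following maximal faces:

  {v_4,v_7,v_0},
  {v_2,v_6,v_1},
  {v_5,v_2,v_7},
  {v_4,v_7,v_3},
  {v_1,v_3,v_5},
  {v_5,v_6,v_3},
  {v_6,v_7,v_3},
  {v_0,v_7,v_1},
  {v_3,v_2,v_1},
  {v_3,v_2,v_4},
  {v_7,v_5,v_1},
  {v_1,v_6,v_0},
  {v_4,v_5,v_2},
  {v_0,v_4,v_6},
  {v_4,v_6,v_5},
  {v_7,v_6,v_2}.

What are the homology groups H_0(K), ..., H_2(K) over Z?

Fix the vertex order v_0 < v_1 < v_2 < v_3 < v_4 < v_5 < v_6 < v_7 and write every simplex with vertices in increasing order. Then dim K = 2 and the simplices of K are:

  0-simplices (8): [v_0], [v_1], [v_2], [v_3], [v_4], [v_5], [v_6], [v_7]
  1-simplices (24): (24 of them)
  2-simplices (16): (16 of them)

Hence C_0 ≅ Z^8, C_1 ≅ Z^24, C_2 ≅ Z^16.

The boundary map ∂_1: C_1 → C_0 sends each edge [p,q] (with p < q) to q − p. For instance
  ∂[v_1,v_6] = [v_6] − [v_1].
This gives a 8×24 integer matrix of rank 7; reducing to Smith normal form yields diagonal entries (1,1,1,1,1,1,1).

∂_2: C_2 → C_1 maps a triangle to the signed sum of its edges. For instance
  ∂[v_0,v_4,v_6] = [v_4,v_6] − [v_0,v_6] + [v_0,v_4],
  ∂[v_1,v_2,v_3] = [v_2,v_3] − [v_1,v_3] + [v_1,v_2].
As a 24×16 matrix over Z this has rank 15, with invariant factors (1,1,1,1,1,1,1,1,1,1,1,1,1,1,1).

Reading off H_k = ker ∂_k / im ∂_{k+1}:

  H_0: rank C_0 − rank ∂_1 = 8 − 7 = 1, and the invariant factors of ∂_1 are all 1, so H_0 ≅ Z.
  H_1: rank ker ∂_1 − rank ∂_2 = (24 − 7) − 15 = 2, and the invariant factors of ∂_2 are all 1, so H_1 ≅ Z^2.
  H_2: rank ker ∂_2 − rank ∂_3 = (16 − 15) − 0 = 1, and there is no ∂_3, so H_2 ≅ Z.

As a check, the Euler characteristic is 8 − 24 + 16 = 0, which agrees with 1 − 2 + 1 = 0.
(K is a triangulation of the torus T^2.)

H_0 ≅ Z,  H_1 ≅ Z^2,  H_2 ≅ Z.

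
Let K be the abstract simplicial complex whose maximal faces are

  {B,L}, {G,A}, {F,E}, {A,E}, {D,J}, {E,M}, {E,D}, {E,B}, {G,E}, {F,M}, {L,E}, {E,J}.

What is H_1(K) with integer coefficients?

Fix the vertex order A < B < D < E < F < G < J < L < M and write every simplex with vertices in increasing order. Then dim K = 1 and the simplices of K are:

  0-simplices (9): A, B, D, E, F, G, J, L, M
  1-simplices (12): AE, AG, BE, BL, DE, DJ, EF, EG, EJ, EL, EM, FM

so the chain groups are C_0 ≅ Z^9, C_1 ≅ Z^12.

The boundary map ∂_1: C_1 → C_0 maps an edge to its endpoints' difference, ∂[p,q] = q − p.
The 9×12 boundary matrix has rank 8 and Smith normal form diag(1,1,1,1,1,1,1,1).

From H_k ≅ ker(∂_k) / im(∂_{k+1}) we obtain:

  H_1: rank ker ∂_1 − rank ∂_2 = (12 − 8) − 0 = 4, and there is no ∂_2, so H_1 = Z^4.

H_1 = Z^4.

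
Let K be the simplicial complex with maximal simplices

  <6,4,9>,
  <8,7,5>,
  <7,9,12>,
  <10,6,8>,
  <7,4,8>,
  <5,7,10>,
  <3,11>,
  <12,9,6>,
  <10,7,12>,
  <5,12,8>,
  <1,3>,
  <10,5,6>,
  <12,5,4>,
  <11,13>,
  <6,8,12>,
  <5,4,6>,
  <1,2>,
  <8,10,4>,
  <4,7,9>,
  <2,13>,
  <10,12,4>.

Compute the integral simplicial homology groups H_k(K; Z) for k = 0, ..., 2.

H_0 = Z^2,  H_1 = Z^3,  H_2 = Z.

Take the total order 1 < 2 < 3 < 4 < 5 < 6 < 7 < 8 < 9 < 10 < 11 < 12 < 13 on the vertex set. Then K (dimension 2) consists of the simplices:

  0-simplices (13): [1], [2], [3], [4], [5], [6], [7], [8], [9], [10], [11], [12], [13]
  1-simplices (29): (29 of them)
  2-simplices (16): [4,5,6], [4,5,12], [4,6,9], [4,7,8], [4,7,9], [4,8,10], [4,10,12], [5,6,10], [5,7,8], [5,7,10], [5,8,12], [6,8,10], [6,8,12], [6,9,12], [7,9,12], [7,10,12]

so the chain groups are C_0 ≅ Z^13, C_1 ≅ Z^29, C_2 ≅ Z^16.

Boundary ∂_1: C_1 → C_0 is given by ∂[p,q] = [q] − [p]. For instance
  ∂[5,10] = [10] − [5].
The resulting 13×29 matrix has rank 11, and its Smith normal form has invariant factors (1,1,1,1,1,1,1,1,1,1,1).

Boundary ∂_2: C_2 → C_1 acts by ∂[p,q,r] = [q,r] − [p,r] + [p,q]. For instance
  ∂[7,10,12] = [10,12] − [7,12] + [7,10],
  ∂[5,7,10] = [7,10] − [5,10] + [5,7].
This gives a 29×16 integer matrix of rank 15; reducing to Smith normal form yields diagonal entries (1,1,1,1,1,1,1,1,1,1,1,1,1,1,1).

From H_k ≅ ker(∂_k) / im(∂_{k+1}) we obtain:

  H_0: rank C_0 − rank ∂_1 = 13 − 11 = 2, and the invariant factors of ∂_1 are all 1, so H_0 ≅ Z^2.
  H_1: rank ker ∂_1 − rank ∂_2 = (29 − 11) − 15 = 3, and the invariant factors of ∂_2 are all 1, so H_1 ≅ Z^3.
  H_2: rank ker ∂_2 − rank ∂_3 = (16 − 15) − 0 = 1, and there is no ∂_3, so H_2 ≅ Z.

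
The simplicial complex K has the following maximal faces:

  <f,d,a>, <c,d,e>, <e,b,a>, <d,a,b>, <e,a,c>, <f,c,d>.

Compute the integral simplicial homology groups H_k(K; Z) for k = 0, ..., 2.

H_0 ≅ Z,  H_1 ≅ Z,  H_2 = 0.

We work with the vertex ordering a < b < c < d < e < f. The simplices of K, each written with vertices in increasing order, are:

  0-simplices (6): a, b, c, d, e, f
  1-simplices (12): ab, ac, ad, ae, af, bd, be, cd, ce, cf, de, df
  2-simplices (6): abd, abe, ace, adf, cde, cdf

giving chain groups C_0 ≅ Z^6, C_1 ≅ Z^12, C_2 ≅ Z^6.

The boundary map ∂_1: C_1 → C_0 is given by ∂[p,q] = [q] − [p]. For instance
  ∂bd = d − b.
The 6×12 boundary matrix has rank 5 and Smith normal form diag(1,1,1,1,1).

The boundary map ∂_2: C_2 → C_1 sends each 2-simplex [p,q,r] to [q,r] − [p,r] + [p,q]. For instance
  ∂ace = ce − ae + ac,
  ∂adf = df − af + ad.
The 12×6 boundary matrix has rank 6 and Smith normal form diag(1,1,1,1,1,1).

Reading off H_k = ker ∂_k / im ∂_{k+1}:

  H_0: rank C_0 − rank ∂_1 = 6 − 5 = 1, and the invariant factors of ∂_1 are all 1, so H_0 = Z.
  H_1: rank ker ∂_1 − rank ∂_2 = (12 − 5) − 6 = 1, and the invariant factors of ∂_2 are all 1, so H_1 = Z.
  H_2: rank ker ∂_2 − rank ∂_3 = (6 − 6) − 0 = 0, and there is no ∂_3, so H_2 = 0.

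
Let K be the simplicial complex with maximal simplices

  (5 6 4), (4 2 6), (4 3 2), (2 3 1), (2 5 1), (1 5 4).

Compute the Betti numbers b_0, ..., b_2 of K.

We work with the vertex ordering 1 < 2 < 3 < 4 < 5 < 6. The simplices of K, each written with vertices in increasing order, are:

  0-simplices (6): [1], [2], [3], [4], [5], [6]
  1-simplices (12): [1,2], [1,3], [1,4], [1,5], [2,3], [2,4], [2,5], [2,6], [3,4], [4,5], [4,6], [5,6]
  2-simplices (6): [1,2,3], [1,2,5], [1,4,5], [2,3,4], [2,4,6], [4,5,6]

so the chain groups are C_0 ≅ Z^6, C_1 ≅ Z^12, C_2 ≅ Z^6.

Boundary ∂_1: C_1 → C_0 sends each edge [p,q] (with p < q) to q − p.
This gives a 6×12 integer matrix of rank 5; reducing to Smith normal form yields diagonal entries (1,1,1,1,1).

Boundary ∂_2: C_2 → C_1 sends each 2-simplex [p,q,r] to [q,r] − [p,r] + [p,q]. For instance
  ∂[2,4,6] = [4,6] − [2,6] + [2,4],
  ∂[1,2,3] = [2,3] − [1,3] + [1,2].
As a 12×6 matrix over Z this has rank 6, with invariant factors (1,1,1,1,1,1).

Now H_k = ker ∂_k / im ∂_{k+1}, so:

  H_0: rank C_0 − rank ∂_1 = 6 − 5 = 1, and the invariant factors of ∂_1 are all 1, so H_0 = Z.
  H_1: rank ker ∂_1 − rank ∂_2 = (12 − 5) − 6 = 1, and the invariant factors of ∂_2 are all 1, so H_1 = Z.
  H_2: rank ker ∂_2 − rank ∂_3 = (6 − 6) − 0 = 0, and there is no ∂_3, so H_2 = 0.

Hence the Betti numbers are b_0 = 1, b_1 = 1, b_2 = 0.

b_0 = 1, b_1 = 1, b_2 = 0.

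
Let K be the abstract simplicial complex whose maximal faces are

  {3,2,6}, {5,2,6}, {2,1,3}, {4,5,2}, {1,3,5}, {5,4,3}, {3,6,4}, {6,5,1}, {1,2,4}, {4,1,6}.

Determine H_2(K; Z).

Take the total order 1 < 2 < 3 < 4 < 5 < 6 on the vertex set. Then K (dimension 2) consists of the simplices:

  0-simplices (6): [1], [2], [3], [4], [5], [6]
  1-simplices (15): [1,2], [1,3], [1,4], [1,5], [1,6], [2,3], [2,4], [2,5], [2,6], [3,4], [3,5], [3,6], [4,5], [4,6], [5,6]
  2-simplices (10): [1,2,3], [1,2,4], [1,3,5], [1,4,6], [1,5,6], [2,3,6], [2,4,5], [2,5,6], [3,4,5], [3,4,6]

Hence C_0 ≅ Z^6, C_1 ≅ Z^15, C_2 ≅ Z^10.

∂_1: C_1 → C_0 is given by ∂[p,q] = [q] − [p]. For instance
  ∂[2,5] = [5] − [2].
This gives a 6×15 integer matrix of rank 5; reducing to Smith normal form yields diagonal entries (1,1,1,1,1).

The boundary map ∂_2: C_2 → C_1 maps a triangle to the signed sum of its edges. For instance
  ∂[1,2,4] = [2,4] − [1,4] + [1,2],
  ∂[1,5,6] = [5,6] − [1,6] + [1,5].
The resulting 15×10 matrix has rank 10, and its Smith normal form has invariant factors (1,1,1,1,1,1,1,1,1,2).

Computing H_k = (kernel of ∂_k) / (image of ∂_{k+1}):

  H_2: rank ker ∂_2 − rank ∂_3 = (10 − 10) − 0 = 0, and there is no ∂_3, so H_2 = 0.

H_2 ≅ 0.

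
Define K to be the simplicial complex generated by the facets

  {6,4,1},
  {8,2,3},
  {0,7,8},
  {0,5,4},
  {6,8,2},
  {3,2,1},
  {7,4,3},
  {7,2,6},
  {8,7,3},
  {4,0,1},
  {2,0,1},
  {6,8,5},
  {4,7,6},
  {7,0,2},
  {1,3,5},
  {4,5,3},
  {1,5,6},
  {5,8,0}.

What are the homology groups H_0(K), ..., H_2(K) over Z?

H_0 = Z,  H_1 = Z ⊕ Z/2,  H_2 = 0.

Take the total order 0 < 1 < 2 < 3 < 4 < 5 < 6 < 7 < 8 on the vertex set. Then K (dimension 2) consists of the simplices:

  0-simplices (9): [0], [1], [2], [3], [4], [5], [6], [7], [8]
  1-simplices (27): (27 of them)
  2-simplices (18): [0,1,2], [0,1,4], [0,2,7], [0,4,5], [0,5,8], [0,7,8], [1,2,3], [1,3,5], [1,4,6], [1,5,6], [2,3,8], [2,6,7], [2,6,8], [3,4,5], [3,4,7], [3,7,8], [4,6,7], [5,6,8]

so the chain groups are C_0 ≅ Z^9, C_1 ≅ Z^27, C_2 ≅ Z^18.

∂_1: C_1 → C_0 sends each edge [p,q] (with p < q) to q − p.
The resulting 9×27 matrix has rank 8, and its Smith normal form has invariant factors (1,1,1,1,1,1,1,1).

Boundary ∂_2: C_2 → C_1 sends each 2-simplex [p,q,r] to [q,r] − [p,r] + [p,q]. For instance
  ∂[1,5,6] = [5,6] − [1,6] + [1,5],
  ∂[5,6,8] = [6,8] − [5,8] + [5,6].
The 27×18 boundary matrix has rank 18 and Smith normal form diag(1,1,1,1,1,1,1,1,1,1,1,1,1,1,1,1,1,2).

Now H_k = ker ∂_k / im ∂_{k+1}, so:

  H_0: rank C_0 − rank ∂_1 = 9 − 8 = 1, and the invariant factors of ∂_1 are all 1, so H_0 = Z.
  H_1: rank ker ∂_1 − rank ∂_2 = (27 − 8) − 18 = 1, and ∂_2 has invariant factor 2 > 1, so H_1 = Z ⊕ Z/2.
  H_2: rank ker ∂_2 − rank ∂_3 = (18 − 18) − 0 = 0, and there is no ∂_3, so H_2 = 0.

As a check, the Euler characteristic is 9 − 27 + 18 = 0, which agrees with 1 − 1 + 0 = 0.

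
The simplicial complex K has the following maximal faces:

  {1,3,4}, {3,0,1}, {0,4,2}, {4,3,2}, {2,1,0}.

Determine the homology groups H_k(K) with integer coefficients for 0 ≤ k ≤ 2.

H_0 = Z,  H_1 = Z,  H_2 = 0.

We work with the vertex ordering 0 < 1 < 2 < 3 < 4. The simplices of K, each written with vertices in increasing order, are:

  0-simplices (5): [0], [1], [2], [3], [4]
  1-simplices (10): [0,1], [0,2], [0,3], [0,4], [1,2], [1,3], [1,4], [2,3], [2,4], [3,4]
  2-simplices (5): [0,1,2], [0,1,3], [0,2,4], [1,3,4], [2,3,4]

giving chain groups C_0 ≅ Z^5, C_1 ≅ Z^10, C_2 ≅ Z^5.

∂_1: C_1 → C_0 sends each edge [p,q] (with p < q) to q − p.
As a 5×10 matrix over Z this has rank 4, with invariant factors (1,1,1,1).

The boundary map ∂_2: C_2 → C_1 sends each 2-simplex [p,q,r] to [q,r] − [p,r] + [p,q]. For instance
  ∂[0,1,3] = [1,3] − [0,3] + [0,1],
  ∂[2,3,4] = [3,4] − [2,4] + [2,3].
The 10×5 boundary matrix has rank 5 and Smith normal form diag(1,1,1,1,1).

Computing H_k = (kernel of ∂_k) / (image of ∂_{k+1}):

  H_0: rank C_0 − rank ∂_1 = 5 − 4 = 1, and the invariant factors of ∂_1 are all 1, so H_0 ≅ Z.
  H_1: rank ker ∂_1 − rank ∂_2 = (10 − 4) − 5 = 1, and the invariant factors of ∂_2 are all 1, so H_1 ≅ Z.
  H_2: rank ker ∂_2 − rank ∂_3 = (5 − 5) − 0 = 0, and there is no ∂_3, so H_2 ≅ 0.

As a check, the Euler characteristic is 5 − 10 + 5 = 0, which agrees with 1 − 1 + 0 = 0.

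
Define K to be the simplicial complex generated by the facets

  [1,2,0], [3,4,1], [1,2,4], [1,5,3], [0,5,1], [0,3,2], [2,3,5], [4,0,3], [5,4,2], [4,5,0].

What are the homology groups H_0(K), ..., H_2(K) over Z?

We work with the vertex ordering 0 < 1 < 2 < 3 < 4 < 5. The simplices of K, each written with vertices in increasing order, are:

  0-simplices (6): [0], [1], [2], [3], [4], [5]
  1-simplices (15): [0,1], [0,2], [0,3], [0,4], [0,5], [1,2], [1,3], [1,4], [1,5], [2,3], [2,4], [2,5], [3,4], [3,5], [4,5]
  2-simplices (10): [0,1,2], [0,1,5], [0,2,3], [0,3,4], [0,4,5], [1,2,4], [1,3,4], [1,3,5], [2,3,5], [2,4,5]

Hence C_0 ≅ Z^6, C_1 ≅ Z^15, C_2 ≅ Z^10.

Boundary ∂_1: C_1 → C_0 maps an edge to its endpoints' difference, ∂[p,q] = q − p. For instance
  ∂[3,5] = [5] − [3].
As a 6×15 matrix over Z this has rank 5, with invariant factors (1,1,1,1,1).

Boundary ∂_2: C_2 → C_1 sends each 2-simplex [p,q,r] to [q,r] − [p,r] + [p,q]. For instance
  ∂[0,4,5] = [4,5] − [0,5] + [0,4],
  ∂[0,2,3] = [2,3] − [0,3] + [0,2].
As a 15×10 matrix over Z this has rank 10, with invariant factors (1,1,1,1,1,1,1,1,1,2).

Computing H_k = (kernel of ∂_k) / (image of ∂_{k+1}):

  H_0: rank C_0 − rank ∂_1 = 6 − 5 = 1, and the invariant factors of ∂_1 are all 1, so H_0 ≅ Z.
  H_1: rank ker ∂_1 − rank ∂_2 = (15 − 5) − 10 = 0, and ∂_2 has invariant factor 2 > 1, so H_1 ≅ Z/2.
  H_2: rank ker ∂_2 − rank ∂_3 = (10 − 10) − 0 = 0, and there is no ∂_3, so H_2 ≅ 0.

H_0 ≅ Z,  H_1 ≅ Z/2,  H_2 = 0.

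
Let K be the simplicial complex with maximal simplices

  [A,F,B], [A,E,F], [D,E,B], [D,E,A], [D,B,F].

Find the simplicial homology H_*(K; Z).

H_0 = Z,  H_1 = Z,  H_2 = 0.

Fix the vertex order A < B < D < E < F and write every simplex with vertices in increasing order. Then dim K = 2 and the simplices of K are:

  0-simplices (5): A, B, D, E, F
  1-simplices (10): AB, AD, AE, AF, BD, BE, BF, DE, DF, EF
  2-simplices (5): ABF, ADE, AEF, BDE, BDF

giving chain groups C_0 ≅ Z^5, C_1 ≅ Z^10, C_2 ≅ Z^5.

∂_1: C_1 → C_0 maps an edge to its endpoints' difference, ∂[p,q] = q − p.
As a 5×10 matrix over Z this has rank 4, with invariant factors (1,1,1,1).

∂_2: C_2 → C_1 sends each 2-simplex [p,q,r] to [q,r] − [p,r] + [p,q]. For instance
  ∂BDF = DF − BF + BD,
  ∂ABF = BF − AF + AB.
The resulting 10×5 matrix has rank 5, and its Smith normal form has invariant factors (1,1,1,1,1).

Computing H_k = (kernel of ∂_k) / (image of ∂_{k+1}):

  H_0: rank C_0 − rank ∂_1 = 5 − 4 = 1, and the invariant factors of ∂_1 are all 1, so H_0 ≅ Z.
  H_1: rank ker ∂_1 − rank ∂_2 = (10 − 4) − 5 = 1, and the invariant factors of ∂_2 are all 1, so H_1 ≅ Z.
  H_2: rank ker ∂_2 − rank ∂_3 = (5 − 5) − 0 = 0, and there is no ∂_3, so H_2 ≅ 0.

As a check, the Euler characteristic is 5 − 10 + 5 = 0, which agrees with 1 − 1 + 0 = 0.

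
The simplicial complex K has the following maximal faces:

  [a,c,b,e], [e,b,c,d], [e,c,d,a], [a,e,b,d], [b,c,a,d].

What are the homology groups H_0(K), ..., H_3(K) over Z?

Order the vertices as a < b < c < d < e. Listing each simplex with vertices in this order, K has dimension 3 with simplices:

  0-simplices (5): a, b, c, d, e
  1-simplices (10): ab, ac, ad, ae, bc, bd, be, cd, ce, de
  2-simplices (10): abc, abd, abe, acd, ace, ade, bcd, bce, bde, cde
  3-simplices (5): abcd, abce, abde, acde, bcde

Hence C_0 ≅ Z^5, C_1 ≅ Z^10, C_2 ≅ Z^10, C_3 ≅ Z^5.

∂_1: C_1 → C_0 maps an edge to its endpoints' difference, ∂[p,q] = q − p. For instance
  ∂de = e − d.
The 5×10 boundary matrix has rank 4 and Smith normal form diag(1,1,1,1).

The boundary map ∂_2: C_2 → C_1 maps a triangle to the signed sum of its edges. For instance
  ∂cde = de − ce + cd,
  ∂ade = de − ae + ad.
The 10×10 boundary matrix has rank 6 and Smith normal form diag(1,1,1,1,1,1).

∂_3: C_3 → C_2 sends each 3-simplex σ to the alternating sum Σ_i (−1)^i (σ with its i-th vertex removed). For instance
  ∂bcde = cde − bde + bce − bcd,
  ∂acde = cde − ade + ace − acd.
The 10×5 boundary matrix has rank 4 and Smith normal form diag(1,1,1,1).

Reading off H_k = ker ∂_k / im ∂_{k+1}:

  H_0: rank C_0 − rank ∂_1 = 5 − 4 = 1, and the invariant factors of ∂_1 are all 1, so H_0 = Z.
  H_1: rank ker ∂_1 − rank ∂_2 = (10 − 4) − 6 = 0, and the invariant factors of ∂_2 are all 1, so H_1 = 0.
  H_2: rank ker ∂_2 − rank ∂_3 = (10 − 6) − 4 = 0, and the invariant factors of ∂_3 are all 1, so H_2 = 0.
  H_3: rank ker ∂_3 − rank ∂_4 = (5 − 4) − 0 = 1, and there is no ∂_4, so H_3 = Z.

(K is a triangulation of the 3-sphere S^3.)

H_0 ≅ Z,  H_1 = 0,  H_2 = 0,  H_3 ≅ Z.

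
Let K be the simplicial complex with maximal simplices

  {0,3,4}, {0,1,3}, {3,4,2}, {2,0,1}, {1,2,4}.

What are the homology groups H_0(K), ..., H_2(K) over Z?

H_0 ≅ Z,  H_1 ≅ Z,  H_2 = 0.

We work with the vertex ordering 0 < 1 < 2 < 3 < 4. The simplices of K, each written with vertices in increasing order, are:

  0-simplices (5): [0], [1], [2], [3], [4]
  1-simplices (10): [0,1], [0,2], [0,3], [0,4], [1,2], [1,3], [1,4], [2,3], [2,4], [3,4]
  2-simplices (5): [0,1,2], [0,1,3], [0,3,4], [1,2,4], [2,3,4]

giving chain groups C_0 ≅ Z^5, C_1 ≅ Z^10, C_2 ≅ Z^5.

Boundary ∂_1: C_1 → C_0 is given by ∂[p,q] = [q] − [p]. For instance
  ∂[2,3] = [3] − [2].
This gives a 5×10 integer matrix of rank 4; reducing to Smith normal form yields diagonal entries (1,1,1,1).

Boundary ∂_2: C_2 → C_1 acts by ∂[p,q,r] = [q,r] − [p,r] + [p,q]. For instance
  ∂[1,2,4] = [2,4] − [1,4] + [1,2],
  ∂[0,1,2] = [1,2] − [0,2] + [0,1].
As a 10×5 matrix over Z this has rank 5, with invariant factors (1,1,1,1,1).

Computing H_k = (kernel of ∂_k) / (image of ∂_{k+1}):

  H_0: rank C_0 − rank ∂_1 = 5 − 4 = 1, and the invariant factors of ∂_1 are all 1, so H_0 ≅ Z.
  H_1: rank ker ∂_1 − rank ∂_2 = (10 − 4) − 5 = 1, and the invariant factors of ∂_2 are all 1, so H_1 ≅ Z.
  H_2: rank ker ∂_2 − rank ∂_3 = (5 − 5) − 0 = 0, and there is no ∂_3, so H_2 ≅ 0.

(K is a triangulation of the Möbius band.)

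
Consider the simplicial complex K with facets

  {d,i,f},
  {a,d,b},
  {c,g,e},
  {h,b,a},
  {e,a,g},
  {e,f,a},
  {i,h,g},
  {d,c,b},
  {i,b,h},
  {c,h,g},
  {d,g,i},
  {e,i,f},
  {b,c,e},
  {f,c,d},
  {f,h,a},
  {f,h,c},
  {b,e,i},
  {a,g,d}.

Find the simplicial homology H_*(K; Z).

Fix the vertex order a < b < c < d < e < f < g < h < i and write every simplex with vertices in increasing order. Then dim K = 2 and the simplices of K are:

  0-simplices (9): a, b, c, d, e, f, g, h, i
  1-simplices (27): ab, ad, ae, af, ag, ah, bc, bd, be, bh, bi, cd, ce, cf, cg, ch, df, dg, di, ef, eg, ei, fh, fi, gh, gi, hi
  2-simplices (18): abd, abh, adg, aef, aeg, afh, bcd, bce, bei, bhi, cdf, ceg, cfh, cgh, dfi, dgi, efi, ghi

giving chain groups C_0 ≅ Z^9, C_1 ≅ Z^27, C_2 ≅ Z^18.

The boundary map ∂_1: C_1 → C_0 sends each edge [p,q] (with p < q) to q − p.
As a 9×27 matrix over Z this has rank 8, with invariant factors (1,1,1,1,1,1,1,1).

Boundary ∂_2: C_2 → C_1 sends each 2-simplex [p,q,r] to [q,r] − [p,r] + [p,q]. For instance
  ∂ghi = hi − gi + gh,
  ∂dfi = fi − di + df.
As a 27×18 matrix over Z this has rank 17, with invariant factors (1,1,1,1,1,1,1,1,1,1,1,1,1,1,1,1,1).

Now H_k = ker ∂_k / im ∂_{k+1}, so:

  H_0: rank C_0 − rank ∂_1 = 9 − 8 = 1, and the invariant factors of ∂_1 are all 1, so H_0 = Z.
  H_1: rank ker ∂_1 − rank ∂_2 = (27 − 8) − 17 = 2, and the invariant factors of ∂_2 are all 1, so H_1 = Z^2.
  H_2: rank ker ∂_2 − rank ∂_3 = (18 − 17) − 0 = 1, and there is no ∂_3, so H_2 = Z.

H_0 ≅ Z,  H_1 ≅ Z^2,  H_2 ≅ Z.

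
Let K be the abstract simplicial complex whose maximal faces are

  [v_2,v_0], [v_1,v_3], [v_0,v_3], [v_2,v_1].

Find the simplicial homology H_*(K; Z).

Fix the vertex order v_0 < v_1 < v_2 < v_3 and write every simplex with vertices in increasing order. Then dim K = 1 and the simplices of K are:

  0-simplices (4): [v_0], [v_1], [v_2], [v_3]
  1-simplices (4): [v_0,v_2], [v_0,v_3], [v_1,v_2], [v_1,v_3]

so the chain groups are C_0 ≅ Z^4, C_1 ≅ Z^4.

The boundary map ∂_1: C_1 → C_0 sends each edge [p,q] (with p < q) to q − p. For instance
  ∂[v_0,v_2] = [v_2] − [v_0].
The 4×4 boundary matrix has rank 3 and Smith normal form diag(1,1,1).

Now H_k = ker ∂_k / im ∂_{k+1}, so:

  H_0: rank C_0 − rank ∂_1 = 4 − 3 = 1, and the invariant factors of ∂_1 are all 1, so H_0 = Z.
  H_1: rank ker ∂_1 − rank ∂_2 = (4 − 3) − 0 = 1, and there is no ∂_2, so H_1 = Z.

H_0 ≅ Z,  H_1 ≅ Z.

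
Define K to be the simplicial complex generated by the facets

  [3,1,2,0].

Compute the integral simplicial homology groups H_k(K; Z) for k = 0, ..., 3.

H_0 = Z,  H_1 = 0,  H_2 = 0,  H_3 = 0.

K has 4 vertices, 6 edges, 4 triangles, 1 3-simplex.
rank ∂_0 = 0, rank ∂_1 = 3 ⇒ b_0 = 4 − 0 − 3 = 1; all invariant factors of ∂_1 are 1 so no torsion. So H_0 ≅ Z.
rank ∂_1 = 3, rank ∂_2 = 3 ⇒ b_1 = 6 − 3 − 3 = 0; all invariant factors of ∂_2 are 1 so no torsion. So H_1 ≅ 0.
rank ∂_2 = 3, rank ∂_3 = 1 ⇒ b_2 = 4 − 3 − 1 = 0; all invariant factors of ∂_3 are 1 so no torsion. So H_2 ≅ 0.
rank ∂_3 = 1, rank ∂_4 = 0 ⇒ b_3 = 1 − 1 − 0 = 0. So H_3 ≅ 0.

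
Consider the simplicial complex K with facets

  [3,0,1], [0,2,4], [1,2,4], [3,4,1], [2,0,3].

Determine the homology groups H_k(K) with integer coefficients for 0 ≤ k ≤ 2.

Fix the vertex order 0 < 1 < 2 < 3 < 4 and write every simplex with vertices in increasing order. Then dim K = 2 and the simplices of K are:

  0-simplices (5): [0], [1], [2], [3], [4]
  1-simplices (10): [0,1], [0,2], [0,3], [0,4], [1,2], [1,3], [1,4], [2,3], [2,4], [3,4]
  2-simplices (5): [0,1,3], [0,2,3], [0,2,4], [1,2,4], [1,3,4]

so the chain groups are C_0 ≅ Z^5, C_1 ≅ Z^10, C_2 ≅ Z^5.

The boundary map ∂_1: C_1 → C_0 is given by ∂[p,q] = [q] − [p]. For instance
  ∂[1,3] = [3] − [1].
As a 5×10 matrix over Z this has rank 4, with invariant factors (1,1,1,1).

∂_2: C_2 → C_1 sends each 2-simplex [p,q,r] to [q,r] − [p,r] + [p,q]. For instance
  ∂[0,1,3] = [1,3] − [0,3] + [0,1],
  ∂[0,2,3] = [2,3] − [0,3] + [0,2].
The resulting 10×5 matrix has rank 5, and its Smith normal form has invariant factors (1,1,1,1,1).

Now H_k = ker ∂_k / im ∂_{k+1}, so:

  H_0: rank C_0 − rank ∂_1 = 5 − 4 = 1, and the invariant factors of ∂_1 are all 1, so H_0 = Z.
  H_1: rank ker ∂_1 − rank ∂_2 = (10 − 4) − 5 = 1, and the invariant factors of ∂_2 are all 1, so H_1 = Z.
  H_2: rank ker ∂_2 − rank ∂_3 = (5 − 5) − 0 = 0, and there is no ∂_3, so H_2 = 0.

H_0 = Z,  H_1 = Z,  H_2 = 0.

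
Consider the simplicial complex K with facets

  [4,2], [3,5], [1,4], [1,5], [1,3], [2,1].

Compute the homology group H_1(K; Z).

Order the vertices as 1 < 2 < 3 < 4 < 5. Listing each simplex with vertices in this order, K has dimension 1 with simplices:

  0-simplices (5): [1], [2], [3], [4], [5]
  1-simplices (6): [1,2], [1,3], [1,4], [1,5], [2,4], [3,5]

so the chain groups are C_0 ≅ Z^5, C_1 ≅ Z^6.

The boundary map ∂_1: C_1 → C_0 is given by ∂[p,q] = [q] − [p].
As a 5×6 matrix over Z this has rank 4, with invariant factors (1,1,1,1).

From H_k ≅ ker(∂_k) / im(∂_{k+1}) we obtain:

  H_1: rank ker ∂_1 − rank ∂_2 = (6 − 4) − 0 = 2, and there is no ∂_2, so H_1 ≅ Z^2.

H_1 ≅ Z^2.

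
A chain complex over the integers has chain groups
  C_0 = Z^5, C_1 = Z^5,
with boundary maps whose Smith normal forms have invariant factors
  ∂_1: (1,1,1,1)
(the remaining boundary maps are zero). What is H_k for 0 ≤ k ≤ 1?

H_0 = Z,  H_1 = Z.

H_0: b_0 = 5 − 0 − 4 = 1; torsion from ∂_1 factors > 1: none. So H_0 = Z.
H_1: b_1 = 5 − 4 − 0 = 1; torsion from ∂_2 factors > 1: none. So H_1 = Z.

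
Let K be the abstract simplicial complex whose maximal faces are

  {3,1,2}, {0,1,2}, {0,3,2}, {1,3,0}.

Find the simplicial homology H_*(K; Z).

H_0 ≅ Z,  H_1 = 0,  H_2 ≅ Z.

Fix the vertex order 0 < 1 < 2 < 3 and write every simplex with vertices in increasing order. Then dim K = 2 and the simplices of K are:

  0-simplices (4): [0], [1], [2], [3]
  1-simplices (6): [0,1], [0,2], [0,3], [1,2], [1,3], [2,3]
  2-simplices (4): [0,1,2], [0,1,3], [0,2,3], [1,2,3]

giving chain groups C_0 ≅ Z^4, C_1 ≅ Z^6, C_2 ≅ Z^4.

Boundary ∂_1: C_1 → C_0 maps an edge to its endpoints' difference, ∂[p,q] = q − p. For instance
  ∂[2,3] = [3] − [2].
This gives a 4×6 integer matrix of rank 3; reducing to Smith normal form yields diagonal entries (1,1,1).

The boundary map ∂_2: C_2 → C_1 maps a triangle to the signed sum of its edges. For instance
  ∂[1,2,3] = [2,3] − [1,3] + [1,2],
  ∂[0,2,3] = [2,3] − [0,3] + [0,2].
The 6×4 boundary matrix has rank 3 and Smith normal form diag(1,1,1).

Now H_k = ker ∂_k / im ∂_{k+1}, so:

  H_0: rank C_0 − rank ∂_1 = 4 − 3 = 1, and the invariant factors of ∂_1 are all 1, so H_0 ≅ Z.
  H_1: rank ker ∂_1 − rank ∂_2 = (6 − 3) − 3 = 0, and the invariant factors of ∂_2 are all 1, so H_1 ≅ 0.
  H_2: rank ker ∂_2 − rank ∂_3 = (4 − 3) − 0 = 1, and there is no ∂_3, so H_2 ≅ Z.

As a check, the Euler characteristic is 4 − 6 + 4 = 2, which agrees with 1 − 0 + 1 = 2.
(K is a triangulation of the 2-sphere S^2.)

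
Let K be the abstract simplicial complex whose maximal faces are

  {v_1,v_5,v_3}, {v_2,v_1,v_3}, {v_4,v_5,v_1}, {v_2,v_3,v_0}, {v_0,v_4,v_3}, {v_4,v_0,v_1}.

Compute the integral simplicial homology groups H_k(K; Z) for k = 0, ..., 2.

H_0 ≅ Z,  H_1 ≅ Z,  H_2 = 0.

Take the total order v_0 < v_1 < v_2 < v_3 < v_4 < v_5 on the vertex set. Then K (dimension 2) consists of the simplices:

  0-simplices (6): [v_0], [v_1], [v_2], [v_3], [v_4], [v_5]
  1-simplices (12): [v_0,v_1], [v_0,v_2], [v_0,v_3], [v_0,v_4], [v_1,v_2], [v_1,v_3], [v_1,v_4], [v_1,v_5], [v_2,v_3], [v_3,v_4], [v_3,v_5], [v_4,v_5]
  2-simplices (6): [v_0,v_1,v_4], [v_0,v_2,v_3], [v_0,v_3,v_4], [v_1,v_2,v_3], [v_1,v_3,v_5], [v_1,v_4,v_5]

giving chain groups C_0 ≅ Z^6, C_1 ≅ Z^12, C_2 ≅ Z^6.

∂_1: C_1 → C_0 sends each edge [p,q] (with p < q) to q − p. For instance
  ∂[v_1,v_2] = [v_2] − [v_1].
The 6×12 boundary matrix has rank 5 and Smith normal form diag(1,1,1,1,1).

The boundary map ∂_2: C_2 → C_1 acts by ∂[p,q,r] = [q,r] − [p,r] + [p,q]. For instance
  ∂[v_1,v_4,v_5] = [v_4,v_5] − [v_1,v_5] + [v_1,v_4],
  ∂[v_0,v_2,v_3] = [v_2,v_3] − [v_0,v_3] + [v_0,v_2].
As a 12×6 matrix over Z this has rank 6, with invariant factors (1,1,1,1,1,1).

Reading off H_k = ker ∂_k / im ∂_{k+1}:

  H_0: rank C_0 − rank ∂_1 = 6 − 5 = 1, and the invariant factors of ∂_1 are all 1, so H_0 = Z.
  H_1: rank ker ∂_1 − rank ∂_2 = (12 − 5) − 6 = 1, and the invariant factors of ∂_2 are all 1, so H_1 = Z.
  H_2: rank ker ∂_2 − rank ∂_3 = (6 − 6) − 0 = 0, and there is no ∂_3, so H_2 = 0.

As a check, the Euler characteristic is 6 − 12 + 6 = 0, which agrees with 1 − 1 + 0 = 0.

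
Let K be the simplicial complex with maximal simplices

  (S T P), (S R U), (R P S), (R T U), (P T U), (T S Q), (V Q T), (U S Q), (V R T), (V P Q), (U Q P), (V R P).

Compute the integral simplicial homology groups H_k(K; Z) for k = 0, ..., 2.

Order the vertices as P < Q < R < S < T < U < V. Listing each simplex with vertices in this order, K has dimension 2 with simplices:

  0-simplices (7): P, Q, R, S, T, U, V
  1-simplices (18): PQ, PR, PS, PT, PU, PV, QS, QT, QU, QV, RS, RT, RU, RV, ST, SU, TU, TV
  2-simplices (12): PQU, PQV, PRS, PRV, PST, PTU, QST, QSU, QTV, RSU, RTU, RTV

giving chain groups C_0 ≅ Z^7, C_1 ≅ Z^18, C_2 ≅ Z^12.

∂_1: C_1 → C_0 is given by ∂[p,q] = [q] − [p]. For instance
  ∂PQ = Q − P.
The resulting 7×18 matrix has rank 6, and its Smith normal form has invariant factors (1,1,1,1,1,1).

∂_2: C_2 → C_1 acts by ∂[p,q,r] = [q,r] − [p,r] + [p,q]. For instance
  ∂PTU = TU − PU + PT,
  ∂QSU = SU − QU + QS.
The 18×12 boundary matrix has rank 12 and Smith normal form diag(1,1,1,1,1,1,1,1,1,1,1,2).

Reading off H_k = ker ∂_k / im ∂_{k+1}:

  H_0: rank C_0 − rank ∂_1 = 7 − 6 = 1, and the invariant factors of ∂_1 are all 1, so H_0 ≅ Z.
  H_1: rank ker ∂_1 − rank ∂_2 = (18 − 6) − 12 = 0, and ∂_2 has invariant factor 2 > 1, so H_1 ≅ Z/2.
  H_2: rank ker ∂_2 − rank ∂_3 = (12 − 12) − 0 = 0, and there is no ∂_3, so H_2 ≅ 0.

As a check, the Euler characteristic is 7 − 18 + 12 = 1, which agrees with 1 − 0 + 0 = 1.
(K is a triangulation of the real projective plane RP^2.)

H_0 ≅ Z,  H_1 ≅ Z/2,  H_2 = 0.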